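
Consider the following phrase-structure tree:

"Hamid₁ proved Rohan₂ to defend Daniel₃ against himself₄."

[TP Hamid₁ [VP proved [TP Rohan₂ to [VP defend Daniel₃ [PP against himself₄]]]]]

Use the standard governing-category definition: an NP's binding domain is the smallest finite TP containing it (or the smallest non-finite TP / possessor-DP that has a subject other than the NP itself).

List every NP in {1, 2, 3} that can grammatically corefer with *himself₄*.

{2, 3}

*himself* is an anaphor, so Principle A applies: it must be bound in its binding domain.
Binding domain of *himself₄*: the embedded TP, whose subject is Rohan₂.
*Hamid₁* c-commands the anaphor but is outside its binding domain → cannot satisfy Principle A.
*Rohan₂* c-commands the anaphor within its binding domain → licit binder.
*Daniel₃* c-commands the anaphor within its binding domain → licit binder.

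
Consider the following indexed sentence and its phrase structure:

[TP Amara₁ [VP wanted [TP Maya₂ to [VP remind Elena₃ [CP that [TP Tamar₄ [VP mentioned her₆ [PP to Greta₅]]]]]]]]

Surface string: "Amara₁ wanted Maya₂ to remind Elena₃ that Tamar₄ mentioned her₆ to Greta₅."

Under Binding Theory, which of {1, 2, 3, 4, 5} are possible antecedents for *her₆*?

*her* is a pronoun, so Principle B applies: it must be free in its binding domain.
Binding domain of *her₆*: the embedded TP, whose subject is Tamar₄.
*Amara₁* c-commands the pronoun but from outside its binding domain, and is not c-commanded by it → coindexation permitted.
*Maya₂* c-commands the pronoun but from outside its binding domain, and is not c-commanded by it → coindexation permitted.
*Elena₃* c-commands the pronoun but from outside its binding domain, and is not c-commanded by it → coindexation permitted.
*Tamar₄* c-commands the pronoun within its binding domain → coindexation would violate Principle B.
*Greta₅*: the pronoun c-commands this R-expression → coindexation would violate Principle C on *Greta₅*.

{1, 2, 3}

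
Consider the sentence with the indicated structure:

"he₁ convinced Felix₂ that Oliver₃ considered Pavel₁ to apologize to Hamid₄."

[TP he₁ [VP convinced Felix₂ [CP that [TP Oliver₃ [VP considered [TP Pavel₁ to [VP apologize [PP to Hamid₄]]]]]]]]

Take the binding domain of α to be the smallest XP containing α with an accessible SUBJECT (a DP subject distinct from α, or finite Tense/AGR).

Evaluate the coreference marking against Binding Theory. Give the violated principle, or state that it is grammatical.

Principle C

The two coindexed NPs are *he₁* and *Pavel₁*.
*Pavel₁* is an R-expression. Principle C requires it to be free everywhere.
*he₁* c-commands it and carries the same index.
The R-expression is bound → Principle C violation.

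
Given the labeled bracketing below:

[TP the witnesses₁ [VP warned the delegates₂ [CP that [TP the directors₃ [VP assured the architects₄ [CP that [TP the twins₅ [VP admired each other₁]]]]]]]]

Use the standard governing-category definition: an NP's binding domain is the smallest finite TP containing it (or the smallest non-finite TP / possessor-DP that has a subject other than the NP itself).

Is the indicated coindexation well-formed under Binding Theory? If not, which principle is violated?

The two coindexed NPs are *the witnesses₁* and *each other₁*.
*each other₁* is an anaphor. Principle A requires it to be bound within its binding domain — the embedded TP, whose subject is the twins₅.
Within that domain it is c-commanded by *the twins₅*, which does not share its index.
*the witnesses₁* does c-command the anaphor, but from outside its binding domain.
The anaphor is unbound in its domain → Principle A violation.

Principle A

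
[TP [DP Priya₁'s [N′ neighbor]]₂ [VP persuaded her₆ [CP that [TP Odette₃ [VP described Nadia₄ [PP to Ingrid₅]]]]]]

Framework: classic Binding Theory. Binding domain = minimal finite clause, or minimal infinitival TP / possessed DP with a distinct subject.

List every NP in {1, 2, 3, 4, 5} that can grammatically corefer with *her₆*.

{1}

*her* is a pronoun, so Principle B applies: it must be free in its binding domain.
Binding domain of *her₆*: the matrix TP, whose subject is [Priya₁'s neighbor]₂.
*Priya₁* and the pronoun do not c-command one another → neither Principle B nor Principle C is at stake; coindexation permitted.
*[Priya₁'s neighbor]₂* c-commands the pronoun within its binding domain → coindexation would violate Principle B.
*Odette₃*: the pronoun c-commands this R-expression → coindexation would violate Principle C on *Odette₃*.
*Nadia₄*: the pronoun c-commands this R-expression → coindexation would violate Principle C on *Nadia₄*.
*Ingrid₅*: the pronoun c-commands this R-expression → coindexation would violate Principle C on *Ingrid₅*.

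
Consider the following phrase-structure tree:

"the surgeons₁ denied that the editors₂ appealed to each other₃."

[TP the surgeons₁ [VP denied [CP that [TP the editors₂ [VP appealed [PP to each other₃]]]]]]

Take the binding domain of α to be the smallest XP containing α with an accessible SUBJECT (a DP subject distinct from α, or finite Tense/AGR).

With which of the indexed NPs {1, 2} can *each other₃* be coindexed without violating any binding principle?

{2}

*each other* is an anaphor, so Principle A applies: it must be bound in its binding domain.
Binding domain of *each other₃*: the embedded TP, whose subject is the editors₂.
*the surgeons₁* c-commands the anaphor but is outside its binding domain → cannot satisfy Principle A.
*the editors₂* c-commands the anaphor within its binding domain → licit binder.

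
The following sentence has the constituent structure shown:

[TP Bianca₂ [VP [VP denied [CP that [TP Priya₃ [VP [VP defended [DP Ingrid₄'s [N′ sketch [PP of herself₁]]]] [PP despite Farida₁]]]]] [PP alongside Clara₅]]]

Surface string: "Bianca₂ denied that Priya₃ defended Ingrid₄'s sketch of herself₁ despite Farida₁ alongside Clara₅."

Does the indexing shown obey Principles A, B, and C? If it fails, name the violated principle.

Principle A

The two coindexed NPs are *Farida₁* and *herself₁*.
*herself₁* is an anaphor. Principle A requires it to be bound within its binding domain — the possessed DP, whose subject is Ingrid₄.
Within that domain it is c-commanded by *Ingrid₄*, which does not share its index.
*Farida₁* does not c-command the anaphor at all.
The anaphor is unbound in its domain → Principle A violation.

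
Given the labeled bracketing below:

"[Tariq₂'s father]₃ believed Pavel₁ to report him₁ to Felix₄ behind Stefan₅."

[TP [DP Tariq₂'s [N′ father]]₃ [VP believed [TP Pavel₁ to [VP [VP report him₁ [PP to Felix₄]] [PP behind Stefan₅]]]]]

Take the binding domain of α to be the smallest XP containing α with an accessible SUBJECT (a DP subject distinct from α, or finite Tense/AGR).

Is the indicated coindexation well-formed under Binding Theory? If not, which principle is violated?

The two coindexed NPs are *Pavel₁* and *him₁*.
*him₁* is a pronoun. Its binding domain is the embedded TP, whose subject is Pavel₁.
*Pavel₁* c-commands it within that domain and carries the same index.
The pronoun is locally bound → Principle B violation.

Principle B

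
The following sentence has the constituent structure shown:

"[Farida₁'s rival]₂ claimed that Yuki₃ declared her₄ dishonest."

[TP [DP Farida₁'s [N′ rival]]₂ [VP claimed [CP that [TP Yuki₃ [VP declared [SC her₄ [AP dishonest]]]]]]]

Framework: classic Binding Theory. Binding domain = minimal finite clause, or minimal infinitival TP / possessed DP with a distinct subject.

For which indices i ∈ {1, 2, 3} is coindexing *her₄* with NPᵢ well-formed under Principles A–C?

*her* is a pronoun, so Principle B applies: it must be free in its binding domain.
Binding domain of *her₄*: the embedded TP, whose subject is Yuki₃.
*Farida₁* and the pronoun do not c-command one another → neither Principle B nor Principle C is at stake; coindexation permitted.
*[Farida₁'s rival]₂* c-commands the pronoun but from outside its binding domain, and is not c-commanded by it → coindexation permitted.
*Yuki₃* c-commands the pronoun within its binding domain → coindexation would violate Principle B.

{1, 2}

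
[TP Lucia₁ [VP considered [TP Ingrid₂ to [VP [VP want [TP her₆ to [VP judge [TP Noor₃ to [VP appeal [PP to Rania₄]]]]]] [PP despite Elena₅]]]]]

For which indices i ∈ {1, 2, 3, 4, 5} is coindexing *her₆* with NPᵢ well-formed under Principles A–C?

{1, 5}

*her* is a pronoun, so Principle B applies: it must be free in its binding domain.
Binding domain of *her₆*: the embedded TP, whose subject is Ingrid₂.
*Lucia₁* c-commands the pronoun but from outside its binding domain, and is not c-commanded by it → coindexation permitted.
*Ingrid₂* c-commands the pronoun within its binding domain → coindexation would violate Principle B.
*Noor₃*: the pronoun c-commands this R-expression → coindexation would violate Principle C on *Noor₃*.
*Rania₄*: the pronoun c-commands this R-expression → coindexation would violate Principle C on *Rania₄*.
*Elena₅* and the pronoun do not c-command one another → neither Principle B nor Principle C is at stake; coindexation permitted.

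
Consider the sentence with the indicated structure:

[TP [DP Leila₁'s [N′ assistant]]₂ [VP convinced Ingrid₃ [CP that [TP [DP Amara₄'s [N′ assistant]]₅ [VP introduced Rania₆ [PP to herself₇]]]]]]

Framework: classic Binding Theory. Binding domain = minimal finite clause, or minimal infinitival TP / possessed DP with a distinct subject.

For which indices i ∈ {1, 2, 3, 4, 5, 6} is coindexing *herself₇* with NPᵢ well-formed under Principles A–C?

{5, 6}

*herself* is an anaphor, so Principle A applies: it must be bound in its binding domain.
Binding domain of *herself₇*: the embedded TP, whose subject is [Amara₄'s assistant]₅.
*Leila₁* does not c-command the anaphor → cannot bind it.
*[Leila₁'s assistant]₂* c-commands the anaphor but is outside its binding domain → cannot satisfy Principle A.
*Ingrid₃* c-commands the anaphor but is outside its binding domain → cannot satisfy Principle A.
*Amara₄* does not c-command the anaphor → cannot bind it.
*[Amara₄'s assistant]₅* c-commands the anaphor within its binding domain → licit binder.
*Rania₆* c-commands the anaphor within its binding domain → licit binder.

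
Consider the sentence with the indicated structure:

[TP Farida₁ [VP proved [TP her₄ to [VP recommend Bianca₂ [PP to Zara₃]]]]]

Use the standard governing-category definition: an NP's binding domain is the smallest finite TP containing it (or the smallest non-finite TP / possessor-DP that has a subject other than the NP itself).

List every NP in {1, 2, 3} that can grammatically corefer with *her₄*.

*her* is a pronoun, so Principle B applies: it must be free in its binding domain.
Binding domain of *her₄*: the matrix TP, whose subject is Farida₁.
*Farida₁* c-commands the pronoun within its binding domain → coindexation would violate Principle B.
*Bianca₂*: the pronoun c-commands this R-expression → coindexation would violate Principle C on *Bianca₂*.
*Zara₃*: the pronoun c-commands this R-expression → coindexation would violate Principle C on *Zara₃*.

none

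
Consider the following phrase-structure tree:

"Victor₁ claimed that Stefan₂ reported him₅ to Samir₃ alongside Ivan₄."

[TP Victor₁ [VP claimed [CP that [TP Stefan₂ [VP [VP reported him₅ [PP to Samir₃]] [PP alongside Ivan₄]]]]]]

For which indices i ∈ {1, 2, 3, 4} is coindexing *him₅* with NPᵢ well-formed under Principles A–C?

*him* is a pronoun, so Principle B applies: it must be free in its binding domain.
Binding domain of *him₅*: the embedded TP, whose subject is Stefan₂.
*Victor₁* c-commands the pronoun but from outside its binding domain, and is not c-commanded by it → coindexation permitted.
*Stefan₂* c-commands the pronoun within its binding domain → coindexation would violate Principle B.
*Samir₃*: the pronoun c-commands this R-expression → coindexation would violate Principle C on *Samir₃*.
*Ivan₄* and the pronoun do not c-command one another → neither Principle B nor Principle C is at stake; coindexation permitted.

{1, 4}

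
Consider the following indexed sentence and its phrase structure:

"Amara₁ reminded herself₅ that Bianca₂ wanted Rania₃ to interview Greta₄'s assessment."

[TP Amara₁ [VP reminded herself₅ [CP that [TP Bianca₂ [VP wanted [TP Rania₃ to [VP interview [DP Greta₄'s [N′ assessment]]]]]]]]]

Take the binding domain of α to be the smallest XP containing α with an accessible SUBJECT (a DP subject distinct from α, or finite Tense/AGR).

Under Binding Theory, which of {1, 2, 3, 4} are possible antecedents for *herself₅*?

*herself* is an anaphor, so Principle A applies: it must be bound in its binding domain.
Binding domain of *herself₅*: the matrix TP, whose subject is Amara₁.
*Amara₁* c-commands the anaphor within its binding domain → licit binder.
*Bianca₂* does not c-command the anaphor → cannot bind it.
*Rania₃* does not c-command the anaphor → cannot bind it.
*Greta₄* does not c-command the anaphor → cannot bind it.

{1}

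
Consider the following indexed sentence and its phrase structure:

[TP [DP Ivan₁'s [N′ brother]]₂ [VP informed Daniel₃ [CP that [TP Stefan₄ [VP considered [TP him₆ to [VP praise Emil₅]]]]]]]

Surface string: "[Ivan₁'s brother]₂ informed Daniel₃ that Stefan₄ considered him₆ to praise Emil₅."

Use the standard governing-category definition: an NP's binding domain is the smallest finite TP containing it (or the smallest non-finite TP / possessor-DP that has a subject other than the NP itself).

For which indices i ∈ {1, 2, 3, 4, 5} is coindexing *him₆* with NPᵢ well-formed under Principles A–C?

*him* is a pronoun, so Principle B applies: it must be free in its binding domain.
Binding domain of *him₆*: the embedded TP, whose subject is Stefan₄.
*Ivan₁* and the pronoun do not c-command one another → neither Principle B nor Principle C is at stake; coindexation permitted.
*[Ivan₁'s brother]₂* c-commands the pronoun but from outside its binding domain, and is not c-commanded by it → coindexation permitted.
*Daniel₃* c-commands the pronoun but from outside its binding domain, and is not c-commanded by it → coindexation permitted.
*Stefan₄* c-commands the pronoun within its binding domain → coindexation would violate Principle B.
*Emil₅*: the pronoun c-commands this R-expression → coindexation would violate Principle C on *Emil₅*.

{1, 2, 3}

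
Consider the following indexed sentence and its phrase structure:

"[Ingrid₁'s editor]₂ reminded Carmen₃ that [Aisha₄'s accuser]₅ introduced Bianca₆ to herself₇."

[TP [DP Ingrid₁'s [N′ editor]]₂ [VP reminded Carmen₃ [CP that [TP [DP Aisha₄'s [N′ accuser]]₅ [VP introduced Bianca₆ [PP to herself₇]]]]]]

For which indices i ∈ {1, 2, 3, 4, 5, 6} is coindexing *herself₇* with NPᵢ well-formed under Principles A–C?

*herself* is an anaphor, so Principle A applies: it must be bound in its binding domain.
Binding domain of *herself₇*: the embedded TP, whose subject is [Aisha₄'s accuser]₅.
*Ingrid₁* does not c-command the anaphor → cannot bind it.
*[Ingrid₁'s editor]₂* c-commands the anaphor but is outside its binding domain → cannot satisfy Principle A.
*Carmen₃* c-commands the anaphor but is outside its binding domain → cannot satisfy Principle A.
*Aisha₄* does not c-command the anaphor → cannot bind it.
*[Aisha₄'s accuser]₅* c-commands the anaphor within its binding domain → licit binder.
*Bianca₆* c-commands the anaphor within its binding domain → licit binder.

{5, 6}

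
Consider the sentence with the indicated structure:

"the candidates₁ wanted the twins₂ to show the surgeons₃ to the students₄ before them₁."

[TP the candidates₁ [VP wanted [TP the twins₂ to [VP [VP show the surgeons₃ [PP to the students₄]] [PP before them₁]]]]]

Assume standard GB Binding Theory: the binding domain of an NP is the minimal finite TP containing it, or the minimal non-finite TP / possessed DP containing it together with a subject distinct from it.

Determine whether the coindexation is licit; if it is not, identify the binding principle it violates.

grammatical

The two coindexed NPs are *the candidates₁* and *them₁*.
*them₁* is a pronoun; its binding domain is the embedded TP, whose subject is the twins₂. Within that domain it is c-commanded only by *the twins₂*, which carries a different index — the pronoun is free locally, so Principle B holds.
*the candidates₁* is an R-expression; *them₁* does not c-command it, and no other NP shares its index, so Principle C is satisfied.
All principles are respected.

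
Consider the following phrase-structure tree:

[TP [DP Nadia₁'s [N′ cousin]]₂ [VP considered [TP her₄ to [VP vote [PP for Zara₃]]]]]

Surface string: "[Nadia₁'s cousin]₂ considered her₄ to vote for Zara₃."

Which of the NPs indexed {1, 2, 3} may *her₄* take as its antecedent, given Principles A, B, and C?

*her* is a pronoun, so Principle B applies: it must be free in its binding domain.
Binding domain of *her₄*: the matrix TP, whose subject is [Nadia₁'s cousin]₂.
*Nadia₁* and the pronoun do not c-command one another → neither Principle B nor Principle C is at stake; coindexation permitted.
*[Nadia₁'s cousin]₂* c-commands the pronoun within its binding domain → coindexation would violate Principle B.
*Zara₃*: the pronoun c-commands this R-expression → coindexation would violate Principle C on *Zara₃*.

{1}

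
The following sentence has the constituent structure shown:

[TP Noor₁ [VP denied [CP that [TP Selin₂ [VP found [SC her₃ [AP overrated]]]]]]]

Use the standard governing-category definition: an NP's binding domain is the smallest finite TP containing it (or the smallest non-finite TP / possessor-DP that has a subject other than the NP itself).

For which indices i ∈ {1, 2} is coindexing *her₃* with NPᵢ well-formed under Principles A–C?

{1}

*her* is a pronoun, so Principle B applies: it must be free in its binding domain.
Binding domain of *her₃*: the embedded TP, whose subject is Selin₂.
*Noor₁* c-commands the pronoun but from outside its binding domain, and is not c-commanded by it → coindexation permitted.
*Selin₂* c-commands the pronoun within its binding domain → coindexation would violate Principle B.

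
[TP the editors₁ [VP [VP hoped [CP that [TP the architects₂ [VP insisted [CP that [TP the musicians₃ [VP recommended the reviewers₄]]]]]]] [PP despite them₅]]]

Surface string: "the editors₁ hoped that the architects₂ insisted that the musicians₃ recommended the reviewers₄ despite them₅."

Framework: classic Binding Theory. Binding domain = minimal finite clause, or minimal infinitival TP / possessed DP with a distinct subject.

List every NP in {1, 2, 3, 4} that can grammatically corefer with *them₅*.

{2, 3, 4}

*them* is a pronoun, so Principle B applies: it must be free in its binding domain.
Binding domain of *them₅*: the matrix TP, whose subject is the editors₁.
*the editors₁* c-commands the pronoun within its binding domain → coindexation would violate Principle B.
*the architects₂* and the pronoun do not c-command one another → neither Principle B nor Principle C is at stake; coindexation permitted.
*the musicians₃* and the pronoun do not c-command one another → neither Principle B nor Principle C is at stake; coindexation permitted.
*the reviewers₄* and the pronoun do not c-command one another → neither Principle B nor Principle C is at stake; coindexation permitted.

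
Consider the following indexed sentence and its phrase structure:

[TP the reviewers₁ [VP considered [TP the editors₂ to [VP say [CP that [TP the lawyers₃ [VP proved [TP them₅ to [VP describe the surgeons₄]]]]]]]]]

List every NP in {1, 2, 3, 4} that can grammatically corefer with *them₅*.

{1, 2}

*them* is a pronoun, so Principle B applies: it must be free in its binding domain.
Binding domain of *them₅*: the embedded TP, whose subject is the lawyers₃.
*the reviewers₁* c-commands the pronoun but from outside its binding domain, and is not c-commanded by it → coindexation permitted.
*the editors₂* c-commands the pronoun but from outside its binding domain, and is not c-commanded by it → coindexation permitted.
*the lawyers₃* c-commands the pronoun within its binding domain → coindexation would violate Principle B.
*the surgeons₄*: the pronoun c-commands this R-expression → coindexation would violate Principle C on *the surgeons₄*.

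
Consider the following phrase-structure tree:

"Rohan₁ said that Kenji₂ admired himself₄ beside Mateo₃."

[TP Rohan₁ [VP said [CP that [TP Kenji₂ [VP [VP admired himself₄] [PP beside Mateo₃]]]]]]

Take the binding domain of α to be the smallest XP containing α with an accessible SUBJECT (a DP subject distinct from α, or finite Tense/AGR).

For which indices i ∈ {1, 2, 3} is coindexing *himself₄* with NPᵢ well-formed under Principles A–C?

*himself* is an anaphor, so Principle A applies: it must be bound in its binding domain.
Binding domain of *himself₄*: the embedded TP, whose subject is Kenji₂.
*Rohan₁* c-commands the anaphor but is outside its binding domain → cannot satisfy Principle A.
*Kenji₂* c-commands the anaphor within its binding domain → licit binder.
*Mateo₃* does not c-command the anaphor → cannot bind it.

{2}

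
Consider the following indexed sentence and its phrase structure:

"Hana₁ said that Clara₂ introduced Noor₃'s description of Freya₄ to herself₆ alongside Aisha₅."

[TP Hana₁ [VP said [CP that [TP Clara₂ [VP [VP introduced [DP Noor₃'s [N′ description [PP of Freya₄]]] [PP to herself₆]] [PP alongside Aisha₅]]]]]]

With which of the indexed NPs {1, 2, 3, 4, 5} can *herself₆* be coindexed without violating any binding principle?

{2}

*herself* is an anaphor, so Principle A applies: it must be bound in its binding domain.
Binding domain of *herself₆*: the embedded TP, whose subject is Clara₂.
*Hana₁* c-commands the anaphor but is outside its binding domain → cannot satisfy Principle A.
*Clara₂* c-commands the anaphor within its binding domain → licit binder.
*Noor₃* does not c-command the anaphor → cannot bind it.
*Freya₄* does not c-command the anaphor → cannot bind it.
*Aisha₅* does not c-command the anaphor → cannot bind it.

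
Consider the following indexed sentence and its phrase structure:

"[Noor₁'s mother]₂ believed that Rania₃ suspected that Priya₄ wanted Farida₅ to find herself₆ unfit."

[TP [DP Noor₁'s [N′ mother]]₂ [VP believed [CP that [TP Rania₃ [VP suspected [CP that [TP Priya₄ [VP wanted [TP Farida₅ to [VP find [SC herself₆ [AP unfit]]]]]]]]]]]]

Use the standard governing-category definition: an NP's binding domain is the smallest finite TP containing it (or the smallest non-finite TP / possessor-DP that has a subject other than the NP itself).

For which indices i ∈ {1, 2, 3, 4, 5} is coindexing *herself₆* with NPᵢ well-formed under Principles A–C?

{5}

*herself* is an anaphor, so Principle A applies: it must be bound in its binding domain.
Binding domain of *herself₆*: the embedded TP, whose subject is Farida₅.
*Noor₁* does not c-command the anaphor → cannot bind it.
*[Noor₁'s mother]₂* c-commands the anaphor but is outside its binding domain → cannot satisfy Principle A.
*Rania₃* c-commands the anaphor but is outside its binding domain → cannot satisfy Principle A.
*Priya₄* c-commands the anaphor but is outside its binding domain → cannot satisfy Principle A.
*Farida₅* c-commands the anaphor within its binding domain → licit binder.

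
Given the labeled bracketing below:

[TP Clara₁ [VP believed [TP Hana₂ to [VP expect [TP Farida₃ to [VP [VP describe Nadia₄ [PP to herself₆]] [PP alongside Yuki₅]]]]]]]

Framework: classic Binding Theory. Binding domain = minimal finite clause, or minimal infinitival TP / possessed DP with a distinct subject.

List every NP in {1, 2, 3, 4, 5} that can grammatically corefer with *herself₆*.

{3, 4}

*herself* is an anaphor, so Principle A applies: it must be bound in its binding domain.
Binding domain of *herself₆*: the embedded TP, whose subject is Farida₃.
*Clara₁* c-commands the anaphor but is outside its binding domain → cannot satisfy Principle A.
*Hana₂* c-commands the anaphor but is outside its binding domain → cannot satisfy Principle A.
*Farida₃* c-commands the anaphor within its binding domain → licit binder.
*Nadia₄* c-commands the anaphor within its binding domain → licit binder.
*Yuki₅* does not c-command the anaphor → cannot bind it.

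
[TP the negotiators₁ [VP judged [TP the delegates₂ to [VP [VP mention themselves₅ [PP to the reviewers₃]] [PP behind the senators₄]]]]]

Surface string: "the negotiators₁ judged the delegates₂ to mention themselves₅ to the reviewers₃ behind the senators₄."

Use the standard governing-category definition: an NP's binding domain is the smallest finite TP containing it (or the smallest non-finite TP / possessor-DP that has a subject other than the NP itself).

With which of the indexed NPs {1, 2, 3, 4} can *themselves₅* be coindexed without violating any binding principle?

*themselves* is an anaphor, so Principle A applies: it must be bound in its binding domain.
Binding domain of *themselves₅*: the embedded TP, whose subject is the delegates₂.
*the negotiators₁* c-commands the anaphor but is outside its binding domain → cannot satisfy Principle A.
*the delegates₂* c-commands the anaphor within its binding domain → licit binder.
*the reviewers₃* does not c-command the anaphor → cannot bind it.
*the senators₄* does not c-command the anaphor → cannot bind it.

{2}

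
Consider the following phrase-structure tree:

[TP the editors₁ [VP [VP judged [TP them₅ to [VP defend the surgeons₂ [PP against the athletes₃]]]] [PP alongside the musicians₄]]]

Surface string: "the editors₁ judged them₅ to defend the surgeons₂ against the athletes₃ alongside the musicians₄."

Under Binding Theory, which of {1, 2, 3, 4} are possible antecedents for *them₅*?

*them* is a pronoun, so Principle B applies: it must be free in its binding domain.
Binding domain of *them₅*: the matrix TP, whose subject is the editors₁.
*the editors₁* c-commands the pronoun within its binding domain → coindexation would violate Principle B.
*the surgeons₂*: the pronoun c-commands this R-expression → coindexation would violate Principle C on *the surgeons₂*.
*the athletes₃*: the pronoun c-commands this R-expression → coindexation would violate Principle C on *the athletes₃*.
*the musicians₄* and the pronoun do not c-command one another → neither Principle B nor Principle C is at stake; coindexation permitted.

{4}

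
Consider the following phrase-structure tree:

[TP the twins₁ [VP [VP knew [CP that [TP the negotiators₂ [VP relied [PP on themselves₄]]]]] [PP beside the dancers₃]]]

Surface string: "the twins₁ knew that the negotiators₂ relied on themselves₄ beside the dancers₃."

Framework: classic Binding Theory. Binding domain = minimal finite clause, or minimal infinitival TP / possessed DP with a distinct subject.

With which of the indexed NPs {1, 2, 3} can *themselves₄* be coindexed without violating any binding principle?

{2}

*themselves* is an anaphor, so Principle A applies: it must be bound in its binding domain.
Binding domain of *themselves₄*: the embedded TP, whose subject is the negotiators₂.
*the twins₁* c-commands the anaphor but is outside its binding domain → cannot satisfy Principle A.
*the negotiators₂* c-commands the anaphor within its binding domain → licit binder.
*the dancers₃* does not c-command the anaphor → cannot bind it.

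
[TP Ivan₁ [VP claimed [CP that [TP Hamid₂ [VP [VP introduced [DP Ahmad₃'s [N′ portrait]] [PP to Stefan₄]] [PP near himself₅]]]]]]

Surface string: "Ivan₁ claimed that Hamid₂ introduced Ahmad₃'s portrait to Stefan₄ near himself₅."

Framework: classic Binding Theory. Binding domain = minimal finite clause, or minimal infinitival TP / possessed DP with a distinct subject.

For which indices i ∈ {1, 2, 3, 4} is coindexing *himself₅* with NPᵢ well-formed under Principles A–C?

*himself* is an anaphor, so Principle A applies: it must be bound in its binding domain.
Binding domain of *himself₅*: the embedded TP, whose subject is Hamid₂.
*Ivan₁* c-commands the anaphor but is outside its binding domain → cannot satisfy Principle A.
*Hamid₂* c-commands the anaphor within its binding domain → licit binder.
*Ahmad₃* does not c-command the anaphor → cannot bind it.
*Stefan₄* does not c-command the anaphor → cannot bind it.

{2}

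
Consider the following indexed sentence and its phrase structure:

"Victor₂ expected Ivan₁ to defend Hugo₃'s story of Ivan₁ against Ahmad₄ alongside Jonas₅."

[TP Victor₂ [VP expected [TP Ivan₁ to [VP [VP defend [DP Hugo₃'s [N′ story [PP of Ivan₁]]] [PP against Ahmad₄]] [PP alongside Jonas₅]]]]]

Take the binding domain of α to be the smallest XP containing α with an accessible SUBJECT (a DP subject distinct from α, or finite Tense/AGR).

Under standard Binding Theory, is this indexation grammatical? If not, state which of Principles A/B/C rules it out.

Principle C

The two coindexed NPs are *Ivan₁* (the higher occurrence) and *Ivan₁* (the lower occurrence).
*Ivan₁* (the lower occurrence) is an R-expression. Principle C requires it to be free everywhere.
*Ivan₁* (the higher occurrence) c-commands it and carries the same index.
The R-expression is bound → Principle C violation.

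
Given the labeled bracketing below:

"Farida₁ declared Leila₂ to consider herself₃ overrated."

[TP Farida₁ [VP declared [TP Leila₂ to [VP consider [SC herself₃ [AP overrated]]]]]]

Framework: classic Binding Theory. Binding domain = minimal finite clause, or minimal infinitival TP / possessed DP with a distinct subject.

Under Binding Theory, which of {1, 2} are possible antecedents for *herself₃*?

{2}

*herself* is an anaphor, so Principle A applies: it must be bound in its binding domain.
Binding domain of *herself₃*: the embedded TP, whose subject is Leila₂.
*Farida₁* c-commands the anaphor but is outside its binding domain → cannot satisfy Principle A.
*Leila₂* c-commands the anaphor within its binding domain → licit binder.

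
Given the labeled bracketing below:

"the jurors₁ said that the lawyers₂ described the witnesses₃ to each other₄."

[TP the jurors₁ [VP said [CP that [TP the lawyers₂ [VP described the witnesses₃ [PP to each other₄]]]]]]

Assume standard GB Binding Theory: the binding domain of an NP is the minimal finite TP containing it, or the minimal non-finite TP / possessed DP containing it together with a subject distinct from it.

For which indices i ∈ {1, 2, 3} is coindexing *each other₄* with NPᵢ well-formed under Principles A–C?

*each other* is an anaphor, so Principle A applies: it must be bound in its binding domain.
Binding domain of *each other₄*: the embedded TP, whose subject is the lawyers₂.
*the jurors₁* c-commands the anaphor but is outside its binding domain → cannot satisfy Principle A.
*the lawyers₂* c-commands the anaphor within its binding domain → licit binder.
*the witnesses₃* c-commands the anaphor within its binding domain → licit binder.

{2, 3}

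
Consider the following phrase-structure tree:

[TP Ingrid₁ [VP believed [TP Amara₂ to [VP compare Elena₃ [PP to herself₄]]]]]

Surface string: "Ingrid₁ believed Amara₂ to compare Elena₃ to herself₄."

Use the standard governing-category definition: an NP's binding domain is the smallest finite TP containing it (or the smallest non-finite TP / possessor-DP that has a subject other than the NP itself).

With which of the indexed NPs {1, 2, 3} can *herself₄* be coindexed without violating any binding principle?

{2, 3}

*herself* is an anaphor, so Principle A applies: it must be bound in its binding domain.
Binding domain of *herself₄*: the embedded TP, whose subject is Amara₂.
*Ingrid₁* c-commands the anaphor but is outside its binding domain → cannot satisfy Principle A.
*Amara₂* c-commands the anaphor within its binding domain → licit binder.
*Elena₃* c-commands the anaphor within its binding domain → licit binder.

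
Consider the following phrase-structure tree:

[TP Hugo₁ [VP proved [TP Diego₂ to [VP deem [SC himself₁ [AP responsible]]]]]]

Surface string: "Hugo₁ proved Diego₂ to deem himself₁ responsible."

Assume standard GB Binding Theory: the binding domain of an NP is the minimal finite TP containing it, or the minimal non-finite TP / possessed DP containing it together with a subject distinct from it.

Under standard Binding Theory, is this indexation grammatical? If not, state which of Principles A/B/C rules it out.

Principle A

The two coindexed NPs are *Hugo₁* and *himself₁*.
*himself₁* is an anaphor. Principle A requires it to be bound within its binding domain — the embedded TP, whose subject is Diego₂.
Within that domain it is c-commanded by *Diego₂*, which does not share its index.
*Hugo₁* does c-command the anaphor, but from outside its binding domain.
The anaphor is unbound in its domain → Principle A violation.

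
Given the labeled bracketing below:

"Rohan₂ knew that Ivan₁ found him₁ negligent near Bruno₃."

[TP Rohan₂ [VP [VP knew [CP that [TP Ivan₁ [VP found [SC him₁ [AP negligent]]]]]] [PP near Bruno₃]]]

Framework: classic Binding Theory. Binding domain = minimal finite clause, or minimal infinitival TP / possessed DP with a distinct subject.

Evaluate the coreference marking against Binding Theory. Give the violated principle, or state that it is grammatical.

The two coindexed NPs are *Ivan₁* and *him₁*.
*him₁* is a pronoun. Its binding domain is the embedded TP, whose subject is Ivan₁.
*Ivan₁* c-commands it within that domain and carries the same index.
The pronoun is locally bound → Principle B violation.

Principle B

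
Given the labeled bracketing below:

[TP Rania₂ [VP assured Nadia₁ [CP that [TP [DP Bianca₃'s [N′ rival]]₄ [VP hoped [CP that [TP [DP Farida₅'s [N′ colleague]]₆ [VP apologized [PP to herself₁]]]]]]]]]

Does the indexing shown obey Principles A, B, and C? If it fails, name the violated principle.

Principle A

The two coindexed NPs are *Nadia₁* and *herself₁*.
*herself₁* is an anaphor. Principle A requires it to be bound within its binding domain — the embedded TP, whose subject is [Farida₅'s colleague]₆.
Within that domain it is c-commanded by *[Farida₅'s colleague]₆*, which does not share its index.
*Nadia₁* does c-command the anaphor, but from outside its binding domain.
The anaphor is unbound in its domain → Principle A violation.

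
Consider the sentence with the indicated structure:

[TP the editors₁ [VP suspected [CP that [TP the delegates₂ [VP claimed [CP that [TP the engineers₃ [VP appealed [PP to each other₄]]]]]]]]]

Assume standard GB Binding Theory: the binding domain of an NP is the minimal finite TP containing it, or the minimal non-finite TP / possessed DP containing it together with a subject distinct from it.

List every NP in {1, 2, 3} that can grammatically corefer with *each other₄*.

*each other* is an anaphor, so Principle A applies: it must be bound in its binding domain.
Binding domain of *each other₄*: the embedded TP, whose subject is the engineers₃.
*the editors₁* c-commands the anaphor but is outside its binding domain → cannot satisfy Principle A.
*the delegates₂* c-commands the anaphor but is outside its binding domain → cannot satisfy Principle A.
*the engineers₃* c-commands the anaphor within its binding domain → licit binder.

{3}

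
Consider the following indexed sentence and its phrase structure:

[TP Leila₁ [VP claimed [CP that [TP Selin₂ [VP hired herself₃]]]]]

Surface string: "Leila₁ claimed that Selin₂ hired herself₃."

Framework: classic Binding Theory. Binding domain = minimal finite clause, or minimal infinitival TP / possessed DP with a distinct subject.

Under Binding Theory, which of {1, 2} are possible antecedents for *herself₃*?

*herself* is an anaphor, so Principle A applies: it must be bound in its binding domain.
Binding domain of *herself₃*: the embedded TP, whose subject is Selin₂.
*Leila₁* c-commands the anaphor but is outside its binding domain → cannot satisfy Principle A.
*Selin₂* c-commands the anaphor within its binding domain → licit binder.

{2}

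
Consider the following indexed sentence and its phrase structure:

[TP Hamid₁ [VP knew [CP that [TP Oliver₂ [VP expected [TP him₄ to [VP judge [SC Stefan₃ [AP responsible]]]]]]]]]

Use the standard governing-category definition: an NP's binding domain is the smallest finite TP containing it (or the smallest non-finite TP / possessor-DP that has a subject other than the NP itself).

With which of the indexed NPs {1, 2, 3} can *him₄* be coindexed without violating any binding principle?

*him* is a pronoun, so Principle B applies: it must be free in its binding domain.
Binding domain of *him₄*: the embedded TP, whose subject is Oliver₂.
*Hamid₁* c-commands the pronoun but from outside its binding domain, and is not c-commanded by it → coindexation permitted.
*Oliver₂* c-commands the pronoun within its binding domain → coindexation would violate Principle B.
*Stefan₃*: the pronoun c-commands this R-expression → coindexation would violate Principle C on *Stefan₃*.

{1}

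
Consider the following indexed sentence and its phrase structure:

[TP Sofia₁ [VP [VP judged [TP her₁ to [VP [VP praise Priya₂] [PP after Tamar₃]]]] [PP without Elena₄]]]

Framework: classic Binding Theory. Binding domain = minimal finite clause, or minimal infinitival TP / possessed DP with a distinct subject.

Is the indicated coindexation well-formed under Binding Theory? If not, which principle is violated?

The two coindexed NPs are *Sofia₁* and *her₁*.
*her₁* is a pronoun. Its binding domain is the matrix TP, whose subject is Sofia₁.
*Sofia₁* c-commands it within that domain and carries the same index.
The pronoun is locally bound → Principle B violation.

Principle B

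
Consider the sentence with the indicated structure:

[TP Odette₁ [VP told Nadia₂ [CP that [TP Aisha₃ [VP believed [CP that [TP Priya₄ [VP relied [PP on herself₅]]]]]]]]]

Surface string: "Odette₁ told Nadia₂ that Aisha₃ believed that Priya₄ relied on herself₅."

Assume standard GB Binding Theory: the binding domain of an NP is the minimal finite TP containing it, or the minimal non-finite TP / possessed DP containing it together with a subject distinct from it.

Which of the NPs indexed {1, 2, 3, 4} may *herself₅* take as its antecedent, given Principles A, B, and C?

*herself* is an anaphor, so Principle A applies: it must be bound in its binding domain.
Binding domain of *herself₅*: the embedded TP, whose subject is Priya₄.
*Odette₁* c-commands the anaphor but is outside its binding domain → cannot satisfy Principle A.
*Nadia₂* c-commands the anaphor but is outside its binding domain → cannot satisfy Principle A.
*Aisha₃* c-commands the anaphor but is outside its binding domain → cannot satisfy Principle A.
*Priya₄* c-commands the anaphor within its binding domain → licit binder.

{4}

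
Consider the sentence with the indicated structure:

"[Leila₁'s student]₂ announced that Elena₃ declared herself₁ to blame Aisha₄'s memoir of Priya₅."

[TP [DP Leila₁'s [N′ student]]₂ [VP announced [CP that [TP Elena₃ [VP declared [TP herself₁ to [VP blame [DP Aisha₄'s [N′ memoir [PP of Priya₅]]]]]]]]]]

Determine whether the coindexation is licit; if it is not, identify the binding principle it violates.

The two coindexed NPs are *Leila₁* and *herself₁*.
*herself₁* is an anaphor. Principle A requires it to be bound within its binding domain — the embedded TP, whose subject is Elena₃.
Within that domain it is c-commanded by *Elena₃*, which does not share its index.
*Leila₁* does not c-command the anaphor at all.
The anaphor is unbound in its domain → Principle A violation.

Principle A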